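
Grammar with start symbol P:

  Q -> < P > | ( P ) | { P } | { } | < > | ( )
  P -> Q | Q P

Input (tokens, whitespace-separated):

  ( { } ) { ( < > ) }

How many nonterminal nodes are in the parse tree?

10

[P [Q ( [P [Q { }]] )] [P [Q { [P [Q ( [P [Q < >]] )]] }]]]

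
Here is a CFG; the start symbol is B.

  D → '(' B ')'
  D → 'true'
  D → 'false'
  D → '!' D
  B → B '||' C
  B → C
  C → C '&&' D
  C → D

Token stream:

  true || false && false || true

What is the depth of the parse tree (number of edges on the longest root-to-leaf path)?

5

[B [B [B [C [D true]]] || [C [C [D false]] && [D false]]] || [C [D true]]]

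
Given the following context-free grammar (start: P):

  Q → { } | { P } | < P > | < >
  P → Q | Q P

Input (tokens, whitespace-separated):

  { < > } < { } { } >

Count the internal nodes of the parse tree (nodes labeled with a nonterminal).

[P [Q { [P [Q < >]] }] [P [Q < [P [Q { }] [P [Q { }]]] >]]]

10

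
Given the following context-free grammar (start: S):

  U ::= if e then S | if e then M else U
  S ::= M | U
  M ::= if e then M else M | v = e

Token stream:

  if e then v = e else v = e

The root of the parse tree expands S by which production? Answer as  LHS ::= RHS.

[S [M if e then [M v = e] else [M v = e]]]

S ::= M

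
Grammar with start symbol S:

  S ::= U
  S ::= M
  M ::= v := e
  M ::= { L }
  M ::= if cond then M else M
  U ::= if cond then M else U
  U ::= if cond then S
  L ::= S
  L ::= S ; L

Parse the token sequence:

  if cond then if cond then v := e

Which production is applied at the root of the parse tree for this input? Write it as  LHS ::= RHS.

[S [U if cond then [S [U if cond then [S [M v := e]]]]]]

S ::= U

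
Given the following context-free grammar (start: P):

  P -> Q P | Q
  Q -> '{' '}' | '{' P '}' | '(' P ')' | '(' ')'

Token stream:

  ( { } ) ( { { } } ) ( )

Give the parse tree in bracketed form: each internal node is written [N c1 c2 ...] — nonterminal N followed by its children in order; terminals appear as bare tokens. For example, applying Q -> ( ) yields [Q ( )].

[P [Q ( [P [Q { }]] )] [P [Q ( [P [Q { [P [Q { }]] }]] )] [P [Q ( )]]]]

P
Q P
( P ) P
( Q ) P
( { } ) P
( { } ) Q P
( { } ) ( P ) P
( { } ) ( Q ) P
( { } ) ( { P } ) P
( { } ) ( { Q } ) P
( { } ) ( { { } } ) P
( { } ) ( { { } } ) Q
( { } ) ( { { } } ) ( )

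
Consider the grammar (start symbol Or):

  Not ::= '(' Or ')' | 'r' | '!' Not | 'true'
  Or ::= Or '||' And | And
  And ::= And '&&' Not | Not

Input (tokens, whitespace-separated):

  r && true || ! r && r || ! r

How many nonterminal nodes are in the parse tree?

[Or [Or [Or [And [And [Not r]] && [Not true]]] || [And [And [Not ! [Not r]]] && [Not r]]] || [And [Not ! [Not r]]]]

15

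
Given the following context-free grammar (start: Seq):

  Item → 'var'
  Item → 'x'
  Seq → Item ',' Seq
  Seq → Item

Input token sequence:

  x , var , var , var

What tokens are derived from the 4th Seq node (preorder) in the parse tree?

[Seq [Item x] , [Seq [Item var] , [Seq [Item var] , [Seq [Item var]]]]]

var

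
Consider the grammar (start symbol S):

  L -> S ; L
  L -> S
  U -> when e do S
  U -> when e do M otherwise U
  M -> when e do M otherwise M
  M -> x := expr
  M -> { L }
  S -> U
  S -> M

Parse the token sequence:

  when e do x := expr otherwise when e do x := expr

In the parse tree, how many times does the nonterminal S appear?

2

[S [U when e do [M x := expr] otherwise [U when e do [S [M x := expr]]]]]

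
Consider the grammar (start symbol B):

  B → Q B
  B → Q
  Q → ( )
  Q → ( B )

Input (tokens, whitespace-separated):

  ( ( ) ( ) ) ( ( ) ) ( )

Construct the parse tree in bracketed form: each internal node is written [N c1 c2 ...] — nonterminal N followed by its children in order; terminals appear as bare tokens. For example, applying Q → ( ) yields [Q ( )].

[B [Q ( [B [Q ( )] [B [Q ( )]]] )] [B [Q ( [B [Q ( )]] )] [B [Q ( )]]]]

B
Q B
( B ) B
( Q B ) B
( ( ) B ) B
( ( ) Q ) B
( ( ) ( ) ) B
( ( ) ( ) ) Q B
( ( ) ( ) ) ( B ) B
( ( ) ( ) ) ( Q ) B
( ( ) ( ) ) ( ( ) ) B
( ( ) ( ) ) ( ( ) ) Q
( ( ) ( ) ) ( ( ) ) ( )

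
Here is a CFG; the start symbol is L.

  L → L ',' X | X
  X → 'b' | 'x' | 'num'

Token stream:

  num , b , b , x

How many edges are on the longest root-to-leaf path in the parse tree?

5

[L [L [L [L [X num]] , [X b]] , [X b]] , [X x]]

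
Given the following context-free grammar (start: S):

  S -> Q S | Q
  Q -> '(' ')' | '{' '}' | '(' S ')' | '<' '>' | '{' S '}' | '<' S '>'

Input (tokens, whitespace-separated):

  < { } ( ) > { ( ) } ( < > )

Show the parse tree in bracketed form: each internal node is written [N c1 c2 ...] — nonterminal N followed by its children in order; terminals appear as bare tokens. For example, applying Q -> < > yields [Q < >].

[S [Q < [S [Q { }] [S [Q ( )]]] >] [S [Q { [S [Q ( )]] }] [S [Q ( [S [Q < >]] )]]]]

S
Q S
< S > S
< Q S > S
< { } S > S
< { } Q > S
< { } ( ) > S
< { } ( ) > Q S
< { } ( ) > { S } S
< { } ( ) > { Q } S
< { } ( ) > { ( ) } S
< { } ( ) > { ( ) } Q
< { } ( ) > { ( ) } ( S )
< { } ( ) > { ( ) } ( Q )
< { } ( ) > { ( ) } ( < > )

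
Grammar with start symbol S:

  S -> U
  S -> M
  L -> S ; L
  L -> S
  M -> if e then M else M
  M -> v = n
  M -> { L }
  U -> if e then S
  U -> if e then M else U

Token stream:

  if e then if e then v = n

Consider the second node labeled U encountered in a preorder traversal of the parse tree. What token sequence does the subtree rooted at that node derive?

[S [U if e then [S [U if e then [S [M v = n]]]]]]

if e then v = n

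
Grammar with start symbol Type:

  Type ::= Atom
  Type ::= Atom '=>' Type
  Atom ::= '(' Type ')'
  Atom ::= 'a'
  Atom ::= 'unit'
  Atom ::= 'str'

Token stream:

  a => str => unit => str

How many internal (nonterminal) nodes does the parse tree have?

[Type [Atom a] => [Type [Atom str] => [Type [Atom unit] => [Type [Atom str]]]]]

8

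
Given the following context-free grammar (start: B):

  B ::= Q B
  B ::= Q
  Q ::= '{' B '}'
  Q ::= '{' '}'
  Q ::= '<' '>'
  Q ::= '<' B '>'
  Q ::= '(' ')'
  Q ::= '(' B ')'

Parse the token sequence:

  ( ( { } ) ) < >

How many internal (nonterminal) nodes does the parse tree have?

[B [Q ( [B [Q ( [B [Q { }]] )]] )] [B [Q < >]]]

8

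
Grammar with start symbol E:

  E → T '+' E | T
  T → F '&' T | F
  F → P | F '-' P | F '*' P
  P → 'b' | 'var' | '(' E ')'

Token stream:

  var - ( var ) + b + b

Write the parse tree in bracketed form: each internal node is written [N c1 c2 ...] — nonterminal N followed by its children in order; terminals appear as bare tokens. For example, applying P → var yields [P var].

[E [T [F [F [P var]] - [P ( [E [T [F [P var]]]] )]]] + [E [T [F [P b]]] + [E [T [F [P b]]]]]]

E
T + E
F + E
F - P + E
P - P + E
var - P + E
var - ( E ) + E
var - ( T ) + E
var - ( F ) + E
var - ( P ) + E
var - ( var ) + E
var - ( var ) + T + E
var - ( var ) + F + E
var - ( var ) + P + E
var - ( var ) + b + E
var - ( var ) + b + T
var - ( var ) + b + F
var - ( var ) + b + P
var - ( var ) + b + b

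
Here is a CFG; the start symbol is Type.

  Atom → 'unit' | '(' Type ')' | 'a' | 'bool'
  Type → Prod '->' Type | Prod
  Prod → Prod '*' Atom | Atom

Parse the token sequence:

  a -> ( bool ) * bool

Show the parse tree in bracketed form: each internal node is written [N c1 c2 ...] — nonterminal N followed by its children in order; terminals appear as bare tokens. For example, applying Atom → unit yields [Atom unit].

Type
Prod -> Type
Atom -> Type
a -> Type
a -> Prod
a -> Prod * Atom
a -> Atom * Atom
a -> ( Type ) * Atom
a -> ( Prod ) * Atom
a -> ( Atom ) * Atom
a -> ( bool ) * Atom
a -> ( bool ) * bool

[Type [Prod [Atom a]] -> [Type [Prod [Prod [Atom ( [Type [Prod [Atom bool]]] )]] * [Atom bool]]]]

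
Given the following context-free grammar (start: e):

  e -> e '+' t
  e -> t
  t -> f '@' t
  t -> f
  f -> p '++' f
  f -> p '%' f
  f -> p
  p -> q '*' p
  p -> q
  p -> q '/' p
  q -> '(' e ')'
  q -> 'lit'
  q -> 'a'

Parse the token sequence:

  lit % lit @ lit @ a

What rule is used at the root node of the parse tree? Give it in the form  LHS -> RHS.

[e [t [f [p [q lit]] % [f [p [q lit]]]] @ [t [f [p [q lit]]] @ [t [f [p [q a]]]]]]]

e -> t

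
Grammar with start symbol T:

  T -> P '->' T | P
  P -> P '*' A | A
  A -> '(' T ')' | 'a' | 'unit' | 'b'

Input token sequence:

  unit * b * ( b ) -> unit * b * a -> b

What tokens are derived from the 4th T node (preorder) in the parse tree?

b

[T [P [P [P [A unit]] * [A b]] * [A ( [T [P [A b]]] )]] -> [T [P [P [P [A unit]] * [A b]] * [A a]] -> [T [P [A b]]]]]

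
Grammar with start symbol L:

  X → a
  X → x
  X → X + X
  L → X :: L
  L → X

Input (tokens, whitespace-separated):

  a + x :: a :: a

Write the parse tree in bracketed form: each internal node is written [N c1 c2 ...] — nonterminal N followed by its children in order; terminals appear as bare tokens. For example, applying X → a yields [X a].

[L [X [X a] + [X x]] :: [L [X a] :: [L [X a]]]]

L
X :: L
X + X :: L
a + X :: L
a + x :: L
a + x :: X :: L
a + x :: a :: L
a + x :: a :: X
a + x :: a :: a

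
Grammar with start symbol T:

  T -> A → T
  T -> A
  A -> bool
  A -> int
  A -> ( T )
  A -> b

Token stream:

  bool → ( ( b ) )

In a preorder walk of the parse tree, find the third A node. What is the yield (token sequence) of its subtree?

( b )

[T [A bool] → [T [A ( [T [A ( [T [A b]] )]] )]]]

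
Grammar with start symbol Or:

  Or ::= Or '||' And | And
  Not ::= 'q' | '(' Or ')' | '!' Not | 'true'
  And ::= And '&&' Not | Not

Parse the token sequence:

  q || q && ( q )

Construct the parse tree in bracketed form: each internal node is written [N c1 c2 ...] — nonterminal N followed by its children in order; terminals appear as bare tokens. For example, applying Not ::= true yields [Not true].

[Or [Or [And [Not q]]] || [And [And [Not q]] && [Not ( [Or [And [Not q]]] )]]]

Or
Or || And
And || And
Not || And
q || And
q || And && Not
q || Not && Not
q || q && Not
q || q && ( Or )
q || q && ( And )
q || q && ( Not )
q || q && ( q )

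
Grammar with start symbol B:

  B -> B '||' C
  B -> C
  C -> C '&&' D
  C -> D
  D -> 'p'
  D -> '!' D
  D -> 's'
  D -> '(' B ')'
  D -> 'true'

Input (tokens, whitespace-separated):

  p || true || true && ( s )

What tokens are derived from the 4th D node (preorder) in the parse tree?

( s )

[B [B [B [C [D p]]] || [C [D true]]] || [C [C [D true]] && [D ( [B [C [D s]]] )]]]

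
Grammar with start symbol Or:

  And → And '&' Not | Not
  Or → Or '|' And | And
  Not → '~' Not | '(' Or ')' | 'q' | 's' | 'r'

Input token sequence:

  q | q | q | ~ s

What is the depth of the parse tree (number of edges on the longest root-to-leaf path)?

[Or [Or [Or [Or [And [Not q]]] | [And [Not q]]] | [And [Not q]]] | [And [Not ~ [Not s]]]]

6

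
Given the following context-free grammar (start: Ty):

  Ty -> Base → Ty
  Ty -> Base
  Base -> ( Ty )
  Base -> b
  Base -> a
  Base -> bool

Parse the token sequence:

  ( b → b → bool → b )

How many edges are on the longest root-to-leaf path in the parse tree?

[Ty [Base ( [Ty [Base b] → [Ty [Base b] → [Ty [Base bool] → [Ty [Base b]]]]] )]]

7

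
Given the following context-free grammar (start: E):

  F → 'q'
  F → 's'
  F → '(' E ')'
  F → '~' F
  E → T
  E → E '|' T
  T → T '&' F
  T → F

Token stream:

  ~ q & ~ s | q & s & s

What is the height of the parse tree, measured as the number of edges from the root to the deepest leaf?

6

[E [E [T [T [F ~ [F q]]] & [F ~ [F s]]]] | [T [T [T [F q]] & [F s]] & [F s]]]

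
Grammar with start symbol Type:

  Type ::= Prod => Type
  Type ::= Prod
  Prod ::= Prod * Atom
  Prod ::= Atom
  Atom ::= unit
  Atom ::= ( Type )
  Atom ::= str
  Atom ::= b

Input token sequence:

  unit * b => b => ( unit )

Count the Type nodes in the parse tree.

[Type [Prod [Prod [Atom unit]] * [Atom b]] => [Type [Prod [Atom b]] => [Type [Prod [Atom ( [Type [Prod [Atom unit]]] )]]]]]

4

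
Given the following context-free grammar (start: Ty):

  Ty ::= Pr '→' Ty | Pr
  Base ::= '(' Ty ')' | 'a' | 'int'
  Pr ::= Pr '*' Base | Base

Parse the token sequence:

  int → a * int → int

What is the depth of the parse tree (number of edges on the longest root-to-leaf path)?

[Ty [Pr [Base int]] → [Ty [Pr [Pr [Base a]] * [Base int]] → [Ty [Pr [Base int]]]]]

5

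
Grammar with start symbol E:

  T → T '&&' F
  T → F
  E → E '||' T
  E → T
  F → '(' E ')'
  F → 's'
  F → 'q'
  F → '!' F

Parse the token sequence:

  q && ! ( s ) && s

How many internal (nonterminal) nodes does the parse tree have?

11

[E [T [T [T [F q]] && [F ! [F ( [E [T [F s]]] )]]] && [F s]]]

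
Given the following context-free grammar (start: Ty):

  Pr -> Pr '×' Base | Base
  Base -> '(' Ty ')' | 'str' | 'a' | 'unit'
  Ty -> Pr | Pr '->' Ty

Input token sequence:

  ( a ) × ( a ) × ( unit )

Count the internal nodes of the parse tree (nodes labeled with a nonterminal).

[Ty [Pr [Pr [Pr [Base ( [Ty [Pr [Base a]]] )]] × [Base ( [Ty [Pr [Base a]]] )]] × [Base ( [Ty [Pr [Base unit]]] )]]]

16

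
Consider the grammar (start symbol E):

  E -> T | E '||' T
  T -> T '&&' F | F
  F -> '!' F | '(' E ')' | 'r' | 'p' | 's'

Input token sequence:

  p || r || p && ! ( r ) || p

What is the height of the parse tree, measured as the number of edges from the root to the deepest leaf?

[E [E [E [E [T [F p]]] || [T [F r]]] || [T [T [F p]] && [F ! [F ( [E [T [F r]]] )]]]] || [T [F p]]]

8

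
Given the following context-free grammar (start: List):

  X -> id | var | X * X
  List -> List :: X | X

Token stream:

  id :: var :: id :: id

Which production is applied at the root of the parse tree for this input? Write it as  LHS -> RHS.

List -> List :: X

[List [List [List [List [X id]] :: [X var]] :: [X id]] :: [X id]]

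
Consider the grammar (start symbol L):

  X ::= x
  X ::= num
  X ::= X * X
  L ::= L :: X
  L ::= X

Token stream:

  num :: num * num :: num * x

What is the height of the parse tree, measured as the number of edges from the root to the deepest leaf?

[L [L [L [X num]] :: [X [X num] * [X num]]] :: [X [X num] * [X x]]]

4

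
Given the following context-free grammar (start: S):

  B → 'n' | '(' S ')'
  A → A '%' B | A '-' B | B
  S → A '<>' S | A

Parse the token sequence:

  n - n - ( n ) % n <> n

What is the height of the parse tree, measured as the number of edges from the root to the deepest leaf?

[S [A [A [A [A [B n]] - [B n]] - [B ( [S [A [B n]]] )]] % [B n]] <> [S [A [B n]]]]

7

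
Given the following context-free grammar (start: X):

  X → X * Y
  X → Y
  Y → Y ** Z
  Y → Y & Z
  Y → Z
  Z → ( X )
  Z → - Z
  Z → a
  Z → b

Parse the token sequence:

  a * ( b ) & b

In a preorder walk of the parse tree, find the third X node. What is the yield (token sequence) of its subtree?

b

[X [X [Y [Z a]]] * [Y [Y [Z ( [X [Y [Z b]]] )]] & [Z b]]]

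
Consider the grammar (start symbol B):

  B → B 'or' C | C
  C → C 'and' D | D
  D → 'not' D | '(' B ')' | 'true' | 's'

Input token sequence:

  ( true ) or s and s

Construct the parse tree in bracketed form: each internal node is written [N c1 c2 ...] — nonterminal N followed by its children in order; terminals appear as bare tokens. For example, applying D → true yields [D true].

[B [B [C [D ( [B [C [D true]]] )]]] or [C [C [D s]] and [D s]]]

B
B or C
C or C
D or C
( B ) or C
( C ) or C
( D ) or C
( true ) or C
( true ) or C and D
( true ) or D and D
( true ) or s and D
( true ) or s and s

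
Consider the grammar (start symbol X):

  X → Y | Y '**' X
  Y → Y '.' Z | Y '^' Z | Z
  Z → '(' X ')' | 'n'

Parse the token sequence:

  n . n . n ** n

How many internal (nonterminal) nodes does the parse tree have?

[X [Y [Y [Y [Z n]] . [Z n]] . [Z n]] ** [X [Y [Z n]]]]

10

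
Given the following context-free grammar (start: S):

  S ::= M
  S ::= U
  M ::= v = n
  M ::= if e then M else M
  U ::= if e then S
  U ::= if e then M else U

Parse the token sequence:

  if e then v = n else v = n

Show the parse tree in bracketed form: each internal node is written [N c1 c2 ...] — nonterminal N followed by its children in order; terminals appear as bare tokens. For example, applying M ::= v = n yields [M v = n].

[S [M if e then [M v = n] else [M v = n]]]

S
M
if e then M else M
if e then v = n else M
if e then v = n else v = n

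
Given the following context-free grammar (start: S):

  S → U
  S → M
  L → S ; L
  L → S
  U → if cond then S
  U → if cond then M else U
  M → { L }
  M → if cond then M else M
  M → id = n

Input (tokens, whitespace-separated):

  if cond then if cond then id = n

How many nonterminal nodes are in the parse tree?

6

[S [U if cond then [S [U if cond then [S [M id = n]]]]]]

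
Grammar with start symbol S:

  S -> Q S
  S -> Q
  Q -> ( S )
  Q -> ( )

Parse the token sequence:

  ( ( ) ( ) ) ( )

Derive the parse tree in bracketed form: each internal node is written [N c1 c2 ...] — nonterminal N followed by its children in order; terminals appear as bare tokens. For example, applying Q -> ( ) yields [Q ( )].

[S [Q ( [S [Q ( )] [S [Q ( )]]] )] [S [Q ( )]]]

S
Q S
( S ) S
( Q S ) S
( ( ) S ) S
( ( ) Q ) S
( ( ) ( ) ) S
( ( ) ( ) ) Q
( ( ) ( ) ) ( )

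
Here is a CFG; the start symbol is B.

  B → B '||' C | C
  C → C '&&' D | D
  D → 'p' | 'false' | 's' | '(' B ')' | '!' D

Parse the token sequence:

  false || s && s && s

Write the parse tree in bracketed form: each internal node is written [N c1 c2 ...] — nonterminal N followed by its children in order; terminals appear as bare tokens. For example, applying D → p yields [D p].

B
B || C
C || C
D || C
false || C
false || C && D
false || C && D && D
false || D && D && D
false || s && D && D
false || s && s && D
false || s && s && s

[B [B [C [D false]]] || [C [C [C [D s]] && [D s]] && [D s]]]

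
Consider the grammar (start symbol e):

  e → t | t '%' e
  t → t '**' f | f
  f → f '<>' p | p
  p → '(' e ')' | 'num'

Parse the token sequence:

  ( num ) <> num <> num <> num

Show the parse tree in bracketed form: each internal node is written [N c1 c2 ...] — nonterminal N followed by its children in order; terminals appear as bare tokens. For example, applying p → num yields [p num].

e
t
f
f <> p
f <> p <> p
f <> p <> p <> p
p <> p <> p <> p
( e ) <> p <> p <> p
( t ) <> p <> p <> p
( f ) <> p <> p <> p
( p ) <> p <> p <> p
( num ) <> p <> p <> p
( num ) <> num <> p <> p
( num ) <> num <> num <> p
( num ) <> num <> num <> num

[e [t [f [f [f [f [p ( [e [t [f [p num]]]] )]] <> [p num]] <> [p num]] <> [p num]]]]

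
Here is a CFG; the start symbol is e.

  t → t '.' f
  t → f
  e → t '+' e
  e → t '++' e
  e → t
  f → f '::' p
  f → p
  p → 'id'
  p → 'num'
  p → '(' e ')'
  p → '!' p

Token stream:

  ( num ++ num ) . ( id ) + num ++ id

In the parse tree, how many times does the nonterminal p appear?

7

[e [t [t [f [p ( [e [t [f [p num]]] ++ [e [t [f [p num]]]]] )]]] . [f [p ( [e [t [f [p id]]]] )]]] + [e [t [f [p num]]] ++ [e [t [f [p id]]]]]]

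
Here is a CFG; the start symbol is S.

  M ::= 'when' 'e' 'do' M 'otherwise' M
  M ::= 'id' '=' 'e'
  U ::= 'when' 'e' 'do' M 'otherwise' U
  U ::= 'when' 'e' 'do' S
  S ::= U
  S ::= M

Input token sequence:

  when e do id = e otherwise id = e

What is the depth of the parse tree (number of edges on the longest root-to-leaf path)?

[S [M when e do [M id = e] otherwise [M id = e]]]

3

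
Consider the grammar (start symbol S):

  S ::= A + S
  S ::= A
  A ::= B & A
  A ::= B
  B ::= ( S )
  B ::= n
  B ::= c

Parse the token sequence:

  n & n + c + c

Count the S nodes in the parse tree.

3

[S [A [B n] & [A [B n]]] + [S [A [B c]] + [S [A [B c]]]]]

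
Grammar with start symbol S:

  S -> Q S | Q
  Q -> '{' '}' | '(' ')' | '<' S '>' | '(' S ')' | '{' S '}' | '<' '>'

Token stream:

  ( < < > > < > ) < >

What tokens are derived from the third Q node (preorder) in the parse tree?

< >

[S [Q ( [S [Q < [S [Q < >]] >] [S [Q < >]]] )] [S [Q < >]]]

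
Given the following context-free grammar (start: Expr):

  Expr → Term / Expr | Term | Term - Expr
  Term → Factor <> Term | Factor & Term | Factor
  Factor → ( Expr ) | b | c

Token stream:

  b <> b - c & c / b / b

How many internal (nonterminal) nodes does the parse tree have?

16

[Expr [Term [Factor b] <> [Term [Factor b]]] - [Expr [Term [Factor c] & [Term [Factor c]]] / [Expr [Term [Factor b]] / [Expr [Term [Factor b]]]]]]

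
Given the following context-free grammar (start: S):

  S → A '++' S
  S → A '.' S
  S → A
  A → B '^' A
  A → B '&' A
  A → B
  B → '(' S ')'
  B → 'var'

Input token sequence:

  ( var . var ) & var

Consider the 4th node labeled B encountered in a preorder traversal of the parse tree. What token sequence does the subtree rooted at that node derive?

var

[S [A [B ( [S [A [B var]] . [S [A [B var]]]] )] & [A [B var]]]]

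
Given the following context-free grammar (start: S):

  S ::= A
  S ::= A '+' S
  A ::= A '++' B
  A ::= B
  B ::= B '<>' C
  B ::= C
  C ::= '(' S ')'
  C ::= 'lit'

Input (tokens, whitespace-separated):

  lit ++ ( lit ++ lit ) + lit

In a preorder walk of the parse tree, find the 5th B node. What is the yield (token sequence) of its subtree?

[S [A [A [B [C lit]]] ++ [B [C ( [S [A [A [B [C lit]]] ++ [B [C lit]]]] )]]] + [S [A [B [C lit]]]]]

lit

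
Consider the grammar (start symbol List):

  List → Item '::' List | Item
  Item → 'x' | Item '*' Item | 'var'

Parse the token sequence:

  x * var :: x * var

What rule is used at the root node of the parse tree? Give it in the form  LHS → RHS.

[List [Item [Item x] * [Item var]] :: [List [Item [Item x] * [Item var]]]]

List → Item '::' List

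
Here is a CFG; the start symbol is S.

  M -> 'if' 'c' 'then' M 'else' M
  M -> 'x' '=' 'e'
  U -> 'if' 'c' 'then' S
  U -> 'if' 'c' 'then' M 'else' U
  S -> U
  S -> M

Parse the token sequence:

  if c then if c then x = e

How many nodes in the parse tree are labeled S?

3

[S [U if c then [S [U if c then [S [M x = e]]]]]]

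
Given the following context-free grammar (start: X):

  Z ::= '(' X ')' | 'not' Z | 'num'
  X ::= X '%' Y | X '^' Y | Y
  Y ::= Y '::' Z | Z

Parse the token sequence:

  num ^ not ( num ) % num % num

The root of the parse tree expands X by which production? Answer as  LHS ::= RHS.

X ::= X '%' Y

[X [X [X [X [Y [Z num]]] ^ [Y [Z not [Z ( [X [Y [Z num]]] )]]]] % [Y [Z num]]] % [Y [Z num]]]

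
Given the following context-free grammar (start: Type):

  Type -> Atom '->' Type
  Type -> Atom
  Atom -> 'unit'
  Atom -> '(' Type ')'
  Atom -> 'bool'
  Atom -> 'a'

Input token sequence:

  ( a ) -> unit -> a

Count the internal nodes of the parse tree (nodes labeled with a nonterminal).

[Type [Atom ( [Type [Atom a]] )] -> [Type [Atom unit] -> [Type [Atom a]]]]

8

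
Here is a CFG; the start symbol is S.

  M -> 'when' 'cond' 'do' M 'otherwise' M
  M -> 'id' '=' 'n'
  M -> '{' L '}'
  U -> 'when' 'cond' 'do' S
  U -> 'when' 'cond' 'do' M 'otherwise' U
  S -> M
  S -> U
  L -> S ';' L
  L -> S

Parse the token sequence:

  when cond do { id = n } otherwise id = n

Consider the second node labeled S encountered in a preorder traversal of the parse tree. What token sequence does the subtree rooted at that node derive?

id = n

[S [M when cond do [M { [L [S [M id = n]]] }] otherwise [M id = n]]]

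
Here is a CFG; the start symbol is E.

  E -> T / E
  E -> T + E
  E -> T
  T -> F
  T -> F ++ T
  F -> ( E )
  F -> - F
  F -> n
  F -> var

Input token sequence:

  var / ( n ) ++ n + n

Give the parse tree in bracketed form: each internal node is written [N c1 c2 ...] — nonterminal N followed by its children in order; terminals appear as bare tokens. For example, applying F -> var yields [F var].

E
T / E
F / E
var / E
var / T + E
var / F ++ T + E
var / ( E ) ++ T + E
var / ( T ) ++ T + E
var / ( F ) ++ T + E
var / ( n ) ++ T + E
var / ( n ) ++ F + E
var / ( n ) ++ n + E
var / ( n ) ++ n + T
var / ( n ) ++ n + F
var / ( n ) ++ n + n

[E [T [F var]] / [E [T [F ( [E [T [F n]]] )] ++ [T [F n]]] + [E [T [F n]]]]]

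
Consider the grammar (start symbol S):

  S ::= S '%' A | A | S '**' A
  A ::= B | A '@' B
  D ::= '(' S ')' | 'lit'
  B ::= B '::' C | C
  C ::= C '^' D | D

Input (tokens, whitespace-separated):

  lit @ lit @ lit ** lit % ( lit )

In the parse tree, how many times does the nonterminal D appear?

6

[S [S [S [A [A [A [B [C [D lit]]]] @ [B [C [D lit]]]] @ [B [C [D lit]]]]] ** [A [B [C [D lit]]]]] % [A [B [C [D ( [S [A [B [C [D lit]]]]] )]]]]]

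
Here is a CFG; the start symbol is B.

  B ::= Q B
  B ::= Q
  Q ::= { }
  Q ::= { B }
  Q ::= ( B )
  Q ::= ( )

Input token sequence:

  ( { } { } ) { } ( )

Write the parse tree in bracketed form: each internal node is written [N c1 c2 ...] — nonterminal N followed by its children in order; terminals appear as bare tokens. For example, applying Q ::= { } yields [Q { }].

[B [Q ( [B [Q { }] [B [Q { }]]] )] [B [Q { }] [B [Q ( )]]]]

B
Q B
( B ) B
( Q B ) B
( { } B ) B
( { } Q ) B
( { } { } ) B
( { } { } ) Q B
( { } { } ) { } B
( { } { } ) { } Q
( { } { } ) { } ( )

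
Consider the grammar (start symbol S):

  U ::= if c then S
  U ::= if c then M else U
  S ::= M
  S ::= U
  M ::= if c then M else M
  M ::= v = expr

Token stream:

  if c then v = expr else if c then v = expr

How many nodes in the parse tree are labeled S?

2

[S [U if c then [M v = expr] else [U if c then [S [M v = expr]]]]]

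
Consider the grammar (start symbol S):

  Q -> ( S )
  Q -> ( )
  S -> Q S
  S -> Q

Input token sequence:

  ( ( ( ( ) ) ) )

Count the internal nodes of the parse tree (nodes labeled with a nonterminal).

8

[S [Q ( [S [Q ( [S [Q ( [S [Q ( )]] )]] )]] )]]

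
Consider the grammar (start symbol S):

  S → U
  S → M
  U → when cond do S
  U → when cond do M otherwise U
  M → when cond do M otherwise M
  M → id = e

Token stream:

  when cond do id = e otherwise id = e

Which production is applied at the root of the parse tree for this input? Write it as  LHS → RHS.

[S [M when cond do [M id = e] otherwise [M id = e]]]

S → M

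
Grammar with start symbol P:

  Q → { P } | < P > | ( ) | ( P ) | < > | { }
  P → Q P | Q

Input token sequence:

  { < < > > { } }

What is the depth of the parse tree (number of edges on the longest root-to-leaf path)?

[P [Q { [P [Q < [P [Q < >]] >] [P [Q { }]]] }]]

6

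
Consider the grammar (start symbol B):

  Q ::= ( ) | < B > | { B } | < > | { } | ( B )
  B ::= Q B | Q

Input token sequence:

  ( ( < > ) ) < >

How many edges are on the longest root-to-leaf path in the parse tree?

6

[B [Q ( [B [Q ( [B [Q < >]] )]] )] [B [Q < >]]]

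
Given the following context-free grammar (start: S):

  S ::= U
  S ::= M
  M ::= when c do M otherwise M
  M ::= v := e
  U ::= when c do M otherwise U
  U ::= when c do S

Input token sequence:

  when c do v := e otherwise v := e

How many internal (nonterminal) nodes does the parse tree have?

4

[S [M when c do [M v := e] otherwise [M v := e]]]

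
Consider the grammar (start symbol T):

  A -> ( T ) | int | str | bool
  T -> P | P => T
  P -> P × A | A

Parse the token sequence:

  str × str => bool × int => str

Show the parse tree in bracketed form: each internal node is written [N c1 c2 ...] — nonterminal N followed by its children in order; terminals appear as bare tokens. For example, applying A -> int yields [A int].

T
P => T
P × A => T
A × A => T
str × A => T
str × str => T
str × str => P => T
str × str => P × A => T
str × str => A × A => T
str × str => bool × A => T
str × str => bool × int => T
str × str => bool × int => P
str × str => bool × int => A
str × str => bool × int => str

[T [P [P [A str]] × [A str]] => [T [P [P [A bool]] × [A int]] => [T [P [A str]]]]]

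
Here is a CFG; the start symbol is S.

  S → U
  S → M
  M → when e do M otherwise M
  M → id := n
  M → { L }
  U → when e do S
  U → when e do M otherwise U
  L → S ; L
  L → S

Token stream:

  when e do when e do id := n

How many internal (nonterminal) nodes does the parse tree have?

[S [U when e do [S [U when e do [S [M id := n]]]]]]

6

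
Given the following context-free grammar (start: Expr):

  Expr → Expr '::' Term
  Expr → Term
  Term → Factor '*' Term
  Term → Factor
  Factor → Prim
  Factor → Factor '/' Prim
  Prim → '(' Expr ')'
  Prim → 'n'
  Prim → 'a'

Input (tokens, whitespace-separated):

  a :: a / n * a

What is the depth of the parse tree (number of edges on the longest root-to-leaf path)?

[Expr [Expr [Term [Factor [Prim a]]]] :: [Term [Factor [Factor [Prim a]] / [Prim n]] * [Term [Factor [Prim a]]]]]

5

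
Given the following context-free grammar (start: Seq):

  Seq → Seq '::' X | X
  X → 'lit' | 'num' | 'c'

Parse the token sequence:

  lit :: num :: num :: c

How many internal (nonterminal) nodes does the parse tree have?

8

[Seq [Seq [Seq [Seq [X lit]] :: [X num]] :: [X num]] :: [X c]]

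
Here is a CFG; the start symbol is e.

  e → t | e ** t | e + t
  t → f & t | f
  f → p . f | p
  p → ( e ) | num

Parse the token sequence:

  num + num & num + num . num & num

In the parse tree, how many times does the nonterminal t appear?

5

[e [e [e [t [f [p num]]]] + [t [f [p num]] & [t [f [p num]]]]] + [t [f [p num] . [f [p num]]] & [t [f [p num]]]]]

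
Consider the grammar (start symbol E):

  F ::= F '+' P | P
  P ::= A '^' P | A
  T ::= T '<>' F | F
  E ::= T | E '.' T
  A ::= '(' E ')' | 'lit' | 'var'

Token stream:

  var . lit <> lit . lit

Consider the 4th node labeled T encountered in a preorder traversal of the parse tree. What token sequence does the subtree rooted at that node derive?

[E [E [E [T [F [P [A var]]]]] . [T [T [F [P [A lit]]]] <> [F [P [A lit]]]]] . [T [F [P [A lit]]]]]

lit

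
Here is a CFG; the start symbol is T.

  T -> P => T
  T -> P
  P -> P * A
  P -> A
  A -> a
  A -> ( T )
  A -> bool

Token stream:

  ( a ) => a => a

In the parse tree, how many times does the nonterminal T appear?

4

[T [P [A ( [T [P [A a]]] )]] => [T [P [A a]] => [T [P [A a]]]]]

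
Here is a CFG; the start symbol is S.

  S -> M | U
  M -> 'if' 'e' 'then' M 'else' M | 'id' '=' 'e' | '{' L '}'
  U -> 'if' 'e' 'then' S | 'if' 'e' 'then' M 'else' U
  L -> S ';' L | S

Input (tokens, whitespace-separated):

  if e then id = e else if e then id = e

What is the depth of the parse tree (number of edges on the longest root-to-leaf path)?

[S [U if e then [M id = e] else [U if e then [S [M id = e]]]]]

5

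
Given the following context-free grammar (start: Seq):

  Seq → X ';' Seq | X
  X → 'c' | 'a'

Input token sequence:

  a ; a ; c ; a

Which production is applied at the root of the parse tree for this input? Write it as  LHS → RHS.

[Seq [X a] ; [Seq [X a] ; [Seq [X c] ; [Seq [X a]]]]]

Seq → X ';' Seq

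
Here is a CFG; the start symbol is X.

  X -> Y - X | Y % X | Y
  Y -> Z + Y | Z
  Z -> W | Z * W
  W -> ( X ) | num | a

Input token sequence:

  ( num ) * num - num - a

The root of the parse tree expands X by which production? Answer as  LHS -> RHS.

X -> Y - X

[X [Y [Z [Z [W ( [X [Y [Z [W num]]]] )]] * [W num]]] - [X [Y [Z [W num]]] - [X [Y [Z [W a]]]]]]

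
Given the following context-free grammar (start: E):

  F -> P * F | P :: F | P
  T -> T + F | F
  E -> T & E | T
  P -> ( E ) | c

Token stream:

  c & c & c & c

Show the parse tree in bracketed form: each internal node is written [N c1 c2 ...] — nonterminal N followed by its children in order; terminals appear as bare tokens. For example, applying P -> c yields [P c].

E
T & E
F & E
P & E
c & E
c & T & E
c & F & E
c & P & E
c & c & E
c & c & T & E
c & c & F & E
c & c & P & E
c & c & c & E
c & c & c & T
c & c & c & F
c & c & c & P
c & c & c & c

[E [T [F [P c]]] & [E [T [F [P c]]] & [E [T [F [P c]]] & [E [T [F [P c]]]]]]]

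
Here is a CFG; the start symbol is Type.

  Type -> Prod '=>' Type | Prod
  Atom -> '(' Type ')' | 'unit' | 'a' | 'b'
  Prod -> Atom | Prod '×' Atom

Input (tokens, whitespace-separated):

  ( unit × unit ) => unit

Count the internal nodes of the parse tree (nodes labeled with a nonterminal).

11

[Type [Prod [Atom ( [Type [Prod [Prod [Atom unit]] × [Atom unit]]] )]] => [Type [Prod [Atom unit]]]]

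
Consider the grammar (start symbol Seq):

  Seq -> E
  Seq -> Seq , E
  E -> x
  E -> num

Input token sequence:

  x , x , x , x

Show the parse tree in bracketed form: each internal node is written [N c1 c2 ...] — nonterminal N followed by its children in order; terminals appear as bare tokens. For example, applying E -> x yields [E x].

Seq
Seq , E
Seq , E , E
Seq , E , E , E
E , E , E , E
x , E , E , E
x , x , E , E
x , x , x , E
x , x , x , x

[Seq [Seq [Seq [Seq [E x]] , [E x]] , [E x]] , [E x]]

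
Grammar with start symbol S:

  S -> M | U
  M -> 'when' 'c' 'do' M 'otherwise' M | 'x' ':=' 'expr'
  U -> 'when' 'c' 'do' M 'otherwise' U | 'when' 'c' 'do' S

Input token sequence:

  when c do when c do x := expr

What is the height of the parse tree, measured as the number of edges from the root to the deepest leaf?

6

[S [U when c do [S [U when c do [S [M x := expr]]]]]]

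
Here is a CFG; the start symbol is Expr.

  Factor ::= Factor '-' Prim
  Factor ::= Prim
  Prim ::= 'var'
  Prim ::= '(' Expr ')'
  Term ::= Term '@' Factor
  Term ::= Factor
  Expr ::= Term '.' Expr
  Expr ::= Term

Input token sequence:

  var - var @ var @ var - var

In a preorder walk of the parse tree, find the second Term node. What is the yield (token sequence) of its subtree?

var - var @ var

[Expr [Term [Term [Term [Factor [Factor [Prim var]] - [Prim var]]] @ [Factor [Prim var]]] @ [Factor [Factor [Prim var]] - [Prim var]]]]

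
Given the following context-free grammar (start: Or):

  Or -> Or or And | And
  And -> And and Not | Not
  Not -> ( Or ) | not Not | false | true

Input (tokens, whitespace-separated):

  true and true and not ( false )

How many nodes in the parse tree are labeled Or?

2

[Or [And [And [And [Not true]] and [Not true]] and [Not not [Not ( [Or [And [Not false]]] )]]]]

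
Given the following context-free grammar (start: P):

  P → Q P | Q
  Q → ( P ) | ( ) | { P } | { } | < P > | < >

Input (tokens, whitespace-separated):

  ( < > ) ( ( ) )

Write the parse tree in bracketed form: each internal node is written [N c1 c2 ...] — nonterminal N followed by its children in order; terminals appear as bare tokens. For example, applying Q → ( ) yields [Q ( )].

P
Q P
( P ) P
( Q ) P
( < > ) P
( < > ) Q
( < > ) ( P )
( < > ) ( Q )
( < > ) ( ( ) )

[P [Q ( [P [Q < >]] )] [P [Q ( [P [Q ( )]] )]]]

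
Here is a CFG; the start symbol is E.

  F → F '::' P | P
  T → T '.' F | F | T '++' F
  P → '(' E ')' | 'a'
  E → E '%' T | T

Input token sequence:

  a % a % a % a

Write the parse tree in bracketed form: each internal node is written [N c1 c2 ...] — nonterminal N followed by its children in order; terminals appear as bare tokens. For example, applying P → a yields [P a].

E
E % T
E % T % T
E % T % T % T
T % T % T % T
F % T % T % T
P % T % T % T
a % T % T % T
a % F % T % T
a % P % T % T
a % a % T % T
a % a % F % T
a % a % P % T
a % a % a % T
a % a % a % F
a % a % a % P
a % a % a % a

[E [E [E [E [T [F [P a]]]] % [T [F [P a]]]] % [T [F [P a]]]] % [T [F [P a]]]]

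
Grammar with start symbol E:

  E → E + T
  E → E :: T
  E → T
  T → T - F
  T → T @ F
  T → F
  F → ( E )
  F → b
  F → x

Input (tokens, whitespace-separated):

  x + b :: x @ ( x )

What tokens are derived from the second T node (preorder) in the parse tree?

b

[E [E [E [T [F x]]] + [T [F b]]] :: [T [T [F x]] @ [F ( [E [T [F x]]] )]]]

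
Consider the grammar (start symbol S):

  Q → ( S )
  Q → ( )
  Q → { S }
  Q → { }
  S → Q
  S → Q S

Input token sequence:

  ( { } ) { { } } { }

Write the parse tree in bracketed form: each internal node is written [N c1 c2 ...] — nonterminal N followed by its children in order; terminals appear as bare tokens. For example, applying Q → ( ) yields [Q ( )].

S
Q S
( S ) S
( Q ) S
( { } ) S
( { } ) Q S
( { } ) { S } S
( { } ) { Q } S
( { } ) { { } } S
( { } ) { { } } Q
( { } ) { { } } { }

[S [Q ( [S [Q { }]] )] [S [Q { [S [Q { }]] }] [S [Q { }]]]]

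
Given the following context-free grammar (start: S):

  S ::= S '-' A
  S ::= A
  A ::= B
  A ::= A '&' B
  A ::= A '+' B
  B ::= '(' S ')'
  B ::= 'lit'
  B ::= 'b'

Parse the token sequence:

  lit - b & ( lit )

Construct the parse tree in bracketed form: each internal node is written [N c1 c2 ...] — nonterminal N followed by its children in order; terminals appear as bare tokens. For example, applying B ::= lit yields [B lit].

S
S - A
A - A
B - A
lit - A
lit - A & B
lit - B & B
lit - b & B
lit - b & ( S )
lit - b & ( A )
lit - b & ( B )
lit - b & ( lit )

[S [S [A [B lit]]] - [A [A [B b]] & [B ( [S [A [B lit]]] )]]]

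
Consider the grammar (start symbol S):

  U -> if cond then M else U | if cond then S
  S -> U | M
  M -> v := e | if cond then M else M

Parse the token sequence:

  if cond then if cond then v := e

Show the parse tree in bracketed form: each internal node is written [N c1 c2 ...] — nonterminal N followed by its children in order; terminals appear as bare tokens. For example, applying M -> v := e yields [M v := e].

[S [U if cond then [S [U if cond then [S [M v := e]]]]]]

S
U
if cond then S
if cond then U
if cond then if cond then S
if cond then if cond then M
if cond then if cond then v := e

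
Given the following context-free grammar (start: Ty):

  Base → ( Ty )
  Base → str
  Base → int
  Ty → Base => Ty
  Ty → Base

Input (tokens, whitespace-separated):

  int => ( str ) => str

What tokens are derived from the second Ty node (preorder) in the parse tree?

( str ) => str

[Ty [Base int] => [Ty [Base ( [Ty [Base str]] )] => [Ty [Base str]]]]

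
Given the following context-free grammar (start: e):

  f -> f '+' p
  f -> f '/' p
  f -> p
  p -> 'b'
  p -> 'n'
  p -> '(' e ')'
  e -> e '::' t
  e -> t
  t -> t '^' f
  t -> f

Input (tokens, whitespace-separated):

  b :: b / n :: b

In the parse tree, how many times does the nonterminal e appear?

[e [e [e [t [f [p b]]]] :: [t [f [f [p b]] / [p n]]]] :: [t [f [p b]]]]

3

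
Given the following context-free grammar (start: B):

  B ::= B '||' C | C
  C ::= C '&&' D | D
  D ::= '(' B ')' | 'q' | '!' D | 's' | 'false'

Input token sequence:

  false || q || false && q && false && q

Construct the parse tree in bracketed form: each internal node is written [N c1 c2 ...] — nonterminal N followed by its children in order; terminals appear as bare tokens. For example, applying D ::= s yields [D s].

B
B || C
B || C || C
C || C || C
D || C || C
false || C || C
false || D || C
false || q || C
false || q || C && D
false || q || C && D && D
false || q || C && D && D && D
false || q || D && D && D && D
false || q || false && D && D && D
false || q || false && q && D && D
false || q || false && q && false && D
false || q || false && q && false && q

[B [B [B [C [D false]]] || [C [D q]]] || [C [C [C [C [D false]] && [D q]] && [D false]] && [D q]]]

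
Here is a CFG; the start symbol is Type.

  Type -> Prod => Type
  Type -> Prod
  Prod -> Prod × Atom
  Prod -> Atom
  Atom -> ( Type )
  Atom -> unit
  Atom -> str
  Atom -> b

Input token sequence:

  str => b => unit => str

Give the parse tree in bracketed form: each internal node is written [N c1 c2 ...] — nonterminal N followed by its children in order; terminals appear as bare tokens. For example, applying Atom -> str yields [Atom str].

Type
Prod => Type
Atom => Type
str => Type
str => Prod => Type
str => Atom => Type
str => b => Type
str => b => Prod => Type
str => b => Atom => Type
str => b => unit => Type
str => b => unit => Prod
str => b => unit => Atom
str => b => unit => str

[Type [Prod [Atom str]] => [Type [Prod [Atom b]] => [Type [Prod [Atom unit]] => [Type [Prod [Atom str]]]]]]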